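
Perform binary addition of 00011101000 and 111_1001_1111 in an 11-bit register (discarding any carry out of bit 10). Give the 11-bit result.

  00011101000
+ 11110011111
= 00010000111  (discard carry-out 1)

00010000111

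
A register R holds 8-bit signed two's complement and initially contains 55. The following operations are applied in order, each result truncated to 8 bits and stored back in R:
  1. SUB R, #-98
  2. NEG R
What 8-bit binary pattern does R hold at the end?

Start: R = 55 = 00110111.
R = 55 − (-98) = 153; wraps to -103 = 10011001
R = −(-103) = 103 = 01100111

01100111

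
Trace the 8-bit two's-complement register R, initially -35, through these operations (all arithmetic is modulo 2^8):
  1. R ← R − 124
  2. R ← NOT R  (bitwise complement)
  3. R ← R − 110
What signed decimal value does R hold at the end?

48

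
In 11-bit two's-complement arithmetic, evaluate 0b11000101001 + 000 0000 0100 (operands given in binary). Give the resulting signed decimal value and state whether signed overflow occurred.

-467; no overflow

0b11000101001 → 11000101001 = -471 (signed)
000 0000 0100 → 00000000100 = 4 (signed)
  11000101001
+ 00000000100
= 11000101101
Result 11000101101: MSB = 1 → 1581 − 2048 = -467.
Addends have opposite signs, so signed overflow cannot occur.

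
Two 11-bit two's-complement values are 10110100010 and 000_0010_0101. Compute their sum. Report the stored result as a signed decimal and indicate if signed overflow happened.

10110100010 = -606 (signed)
000_0010_0101 → 00000100101 = 37 (signed)
  10110100010
+ 00000100101
= 10111000111
Result 10111000111: MSB = 1 → 1479 − 2048 = -569.
Addends have opposite signs, so signed overflow cannot occur.

-569; no overflow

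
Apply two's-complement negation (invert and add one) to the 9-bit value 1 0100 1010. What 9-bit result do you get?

Invert: 010110101. Add 1: 010110110.
Check: 101001010 = -182, 010110110 = 182.

010110110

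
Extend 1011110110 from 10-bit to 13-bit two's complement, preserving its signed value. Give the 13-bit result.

MSB of 1011110110 is 1; replicate it into the new high bits.
111|1011110110 → 1111011110110 (still -266).

1111011110110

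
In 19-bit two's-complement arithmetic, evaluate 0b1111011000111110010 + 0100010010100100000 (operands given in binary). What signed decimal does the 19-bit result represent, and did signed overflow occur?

120594; no overflow

0b1111011000111110010 → 1111011000111110010 = -19982 (signed)
0100010010100100000 = 140576 (signed)
  1111011000111110010
+ 0100010010100100000
= 0011101011100010010  (discard carry-out 1)
Result 0011101011100010010: MSB = 0 → value 120594.
Addends have opposite signs, so signed overflow cannot occur.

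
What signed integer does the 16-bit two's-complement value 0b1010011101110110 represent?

-22666

MSB is 1, so the value is negative.
Unsigned reading: 42870. Subtract 2^16 = 65536: 42870 − 65536 = -22666.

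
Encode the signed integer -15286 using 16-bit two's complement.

1100010001001010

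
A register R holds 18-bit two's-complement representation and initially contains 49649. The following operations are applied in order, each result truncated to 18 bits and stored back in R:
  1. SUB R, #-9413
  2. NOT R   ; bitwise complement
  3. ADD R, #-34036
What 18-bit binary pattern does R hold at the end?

Start: R = 49649 = 001100000111110001.
R = 49649 − (-9413) = 59062 = 001110011010110110
R = NOT 001110011010110110 = 110001100101001001 = -59063
R = -59063 + (-34036) = -93099 = 101001010001010101

101001010001010101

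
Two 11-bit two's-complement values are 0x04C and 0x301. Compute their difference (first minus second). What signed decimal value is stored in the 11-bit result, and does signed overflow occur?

-693; no overflow

0x04C = 00001001100 = 76 (signed)
0x301 = 01100000001 = 769 (signed)
Subtract via negate-and-add: invert 01100000001 + 1 = 10011111111 (i.e. -769).
  00001001100
+ 10011111111
= 10101001011
Result 10101001011: MSB = 1 → 1355 − 2048 = -693.
Addends (after negating the subtrahend) have opposite signs, so signed overflow cannot occur.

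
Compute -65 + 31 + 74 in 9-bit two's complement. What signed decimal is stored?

40

-65 + 31 = -34 (111011110)
-34 + 74 = 40 (000101000)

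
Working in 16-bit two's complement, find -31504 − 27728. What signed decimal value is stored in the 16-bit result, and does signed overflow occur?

6304; overflow

-31504 → 1000010011110000
27728 → 0110110001010000
Subtract via negate-and-add: invert 0110110001010000 + 1 = 1001001110110000 (i.e. -27728).
  1000010011110000
+ 1001001110110000
= 0001100010100000  (discard carry-out 1)
Result 0001100010100000: MSB = 0 → value 6304.
Both addends (after negating the subtrahend) are negative but the stored result is non-negative: signed overflow. The true value -31504 − 27728 = -59232 lies outside [-32768, 32767].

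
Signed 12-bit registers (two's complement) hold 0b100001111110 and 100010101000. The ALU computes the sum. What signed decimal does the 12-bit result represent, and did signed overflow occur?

294; overflow

0b100001111110 → 100001111110 = -1922 (signed)
100010101000 = -1880 (signed)
  100001111110
+ 100010101000
= 000100100110  (discard carry-out 1)
Result 000100100110: MSB = 0 → value 294.
Both addends are negative but the stored result is non-negative: signed overflow. The true value -1922 + (-1880) = -3802 lies outside [-2048, 2047].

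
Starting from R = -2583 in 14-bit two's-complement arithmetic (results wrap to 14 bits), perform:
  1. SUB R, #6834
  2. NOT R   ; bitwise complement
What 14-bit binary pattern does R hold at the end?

10010011001000

Start: R = -2583 = 11010111101001.
R = -2583 − 6834 = -9417; wraps to 6967 = 01101100110111
R = NOT 01101100110111 = 10010011001000 = -6968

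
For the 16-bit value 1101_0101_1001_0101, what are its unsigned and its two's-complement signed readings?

Unsigned: 1101010110010101 = 54677.
Signed: MSB=1 → 54677 − 65536 = -10859.

unsigned = 54677, signed = -10859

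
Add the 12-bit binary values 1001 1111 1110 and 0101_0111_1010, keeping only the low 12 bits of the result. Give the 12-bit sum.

111101111000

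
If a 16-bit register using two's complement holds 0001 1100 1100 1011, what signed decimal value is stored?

MSB is 0, so the value is non-negative: 0001110011001011 = 7371.

7371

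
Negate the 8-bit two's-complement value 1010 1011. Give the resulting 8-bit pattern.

01010101

Invert: 01010100. Add 1: 01010101.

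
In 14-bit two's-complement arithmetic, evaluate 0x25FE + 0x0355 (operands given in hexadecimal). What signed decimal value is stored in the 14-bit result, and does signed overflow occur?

-5805; no overflow

0x25FE = 10010111111110 = -6658 (signed)
0x0355 = 00001101010101 = 853 (signed)
  10010111111110
+ 00001101010101
= 10100101010011
Result 10100101010011: MSB = 1 → 10579 − 16384 = -5805.
Addends have opposite signs, so signed overflow cannot occur.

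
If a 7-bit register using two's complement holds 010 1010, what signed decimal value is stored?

42

MSB is 0, so the value is non-negative: 0101010 = 42.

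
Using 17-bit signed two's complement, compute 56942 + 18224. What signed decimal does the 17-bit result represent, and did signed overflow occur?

56942 → 01101111001101110
18224 → 00100011100110000
  01101111001101110
+ 00100011100110000
= 10010010110011110
Result 10010010110011110: MSB = 1 → 75166 − 131072 = -55906.
Both addends are non-negative but the stored result is negative: signed overflow. The true value 56942 + 18224 = 75166 lies outside [-65536, 65535].

-55906; overflow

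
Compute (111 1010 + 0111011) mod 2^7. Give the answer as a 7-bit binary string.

0110101

  1111010
+ 0111011
= 0110101  (discard carry-out 1)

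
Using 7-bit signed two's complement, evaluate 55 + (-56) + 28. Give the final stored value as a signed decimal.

27

55 + (-56) = -1 (1111111)
-1 + 28 = 27 (0011011)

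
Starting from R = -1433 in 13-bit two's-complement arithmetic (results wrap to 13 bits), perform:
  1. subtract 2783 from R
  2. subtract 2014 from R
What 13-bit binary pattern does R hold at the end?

0011110101010

Start: R = -1433 = 1101001100111.
R = -1433 − 2783 = -4216; wraps to 3976 = 0111110001000
R = 3976 − 2014 = 1962 = 0011110101010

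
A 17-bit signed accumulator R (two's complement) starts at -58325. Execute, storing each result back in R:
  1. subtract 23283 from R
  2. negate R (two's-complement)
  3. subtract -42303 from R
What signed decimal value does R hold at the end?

Start: R = -58325 = 10001110000101011.
R = -58325 − 23283 = -81608; wraps to 49464 = 01100000100111000
R = −(49464) = -49464 = 10011111011001000
R = -49464 − (-42303) = -7161 = 11110010000000111

-7161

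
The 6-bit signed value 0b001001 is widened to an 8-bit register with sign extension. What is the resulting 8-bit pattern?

MSB of 001001 is 0; replicate it into the new high bits.
00|001001 → 00001001 (still 9).

00001001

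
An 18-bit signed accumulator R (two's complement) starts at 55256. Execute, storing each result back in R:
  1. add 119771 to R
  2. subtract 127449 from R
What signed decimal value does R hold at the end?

Start: R = 55256 = 001101011111011000.
R = 55256 + 119771 = 175027; wraps to -87117 = 101010101110110011
R = -87117 − 127449 = -214566; wraps to 47578 = 001011100111011010

47578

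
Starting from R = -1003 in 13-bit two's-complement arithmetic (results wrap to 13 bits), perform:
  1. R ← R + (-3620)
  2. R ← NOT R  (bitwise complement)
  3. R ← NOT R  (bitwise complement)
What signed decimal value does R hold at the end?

3569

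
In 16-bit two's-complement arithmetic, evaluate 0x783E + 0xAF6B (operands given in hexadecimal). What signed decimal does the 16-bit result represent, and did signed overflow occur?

10153; no overflow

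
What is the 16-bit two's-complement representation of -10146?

|-10146| = 10146 = 0010011110100010 in 16 bits.
Invert the bits: 1101100001011101. Add 1: 1101100001011110.
Check: 1101100001011110 reads as 55390 − 65536 = -10146.

1101100001011110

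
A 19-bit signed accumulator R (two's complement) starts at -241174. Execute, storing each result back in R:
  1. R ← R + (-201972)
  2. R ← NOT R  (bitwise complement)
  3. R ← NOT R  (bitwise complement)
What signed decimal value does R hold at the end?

Start: R = -241174 = 1000101000111101010.
R = -241174 + (-201972) = -443146; wraps to 81142 = 0010011110011110110
R = NOT 0010011110011110110 = 1101100001100001001 = -81143
R = NOT 1101100001100001001 = 0010011110011110110 = 81142

81142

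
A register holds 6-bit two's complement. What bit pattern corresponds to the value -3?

111101

|-3| = 3 = 000011 in 6 bits.
Invert the bits: 111100. Add 1: 111101.
Check: 111101 reads as 61 − 64 = -3.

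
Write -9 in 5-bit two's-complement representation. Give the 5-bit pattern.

|-9| = 9 = 01001 in 5 bits.
Invert the bits: 10110. Add 1: 10111.
Check: 10111 reads as 23 − 32 = -9.

10111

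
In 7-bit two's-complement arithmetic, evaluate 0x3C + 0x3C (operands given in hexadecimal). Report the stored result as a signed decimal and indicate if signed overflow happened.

-8; overflow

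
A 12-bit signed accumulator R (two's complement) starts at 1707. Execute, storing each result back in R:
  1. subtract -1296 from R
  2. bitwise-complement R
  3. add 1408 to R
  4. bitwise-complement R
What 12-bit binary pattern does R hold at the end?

011000111011

Start: R = 1707 = 011010101011.
R = 1707 − (-1296) = 3003; wraps to -1093 = 101110111011
R = NOT 101110111011 = 010001000100 = 1092
R = 1092 + 1408 = 2500; wraps to -1596 = 100111000100
R = NOT 100111000100 = 011000111011 = 1595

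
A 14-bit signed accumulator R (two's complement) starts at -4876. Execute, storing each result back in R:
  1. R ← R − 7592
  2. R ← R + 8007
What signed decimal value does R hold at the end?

Start: R = -4876 = 10110011110100.
R = -4876 − 7592 = -12468; wraps to 3916 = 00111101001100
R = 3916 + 8007 = 11923; wraps to -4461 = 10111010010011

-4461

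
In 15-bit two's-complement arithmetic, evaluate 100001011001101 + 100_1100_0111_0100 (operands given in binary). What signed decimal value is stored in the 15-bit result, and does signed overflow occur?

3905; overflow

100001011001101 = -15667 (signed)
100_1100_0111_0100 → 100110001110100 = -13196 (signed)
  100001011001101
+ 100110001110100
= 000111101000001  (discard carry-out 1)
Result 000111101000001: MSB = 0 → value 3905.
Both addends are negative but the stored result is non-negative: signed overflow. The true value -15667 + (-13196) = -28863 lies outside [-16384, 16383].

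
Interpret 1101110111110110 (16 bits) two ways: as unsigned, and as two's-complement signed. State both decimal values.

unsigned = 56822, signed = -8714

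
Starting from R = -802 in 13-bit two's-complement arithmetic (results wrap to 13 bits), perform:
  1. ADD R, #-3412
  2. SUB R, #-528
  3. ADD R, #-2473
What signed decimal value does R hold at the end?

Start: R = -802 = 1110011011110.
R = -802 + (-3412) = -4214; wraps to 3978 = 0111110001010
R = 3978 − (-528) = 4506; wraps to -3686 = 1000110011010
R = -3686 + (-2473) = -6159; wraps to 2033 = 0011111110001

2033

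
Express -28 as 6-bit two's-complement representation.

100100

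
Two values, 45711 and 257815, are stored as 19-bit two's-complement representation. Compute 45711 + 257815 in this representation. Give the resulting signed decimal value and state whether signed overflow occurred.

-220762; overflow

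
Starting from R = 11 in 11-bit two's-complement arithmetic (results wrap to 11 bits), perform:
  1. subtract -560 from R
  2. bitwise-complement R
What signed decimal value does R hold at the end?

-572

Start: R = 11 = 00000001011.
R = 11 − (-560) = 571 = 01000111011
R = NOT 01000111011 = 10111000100 = -572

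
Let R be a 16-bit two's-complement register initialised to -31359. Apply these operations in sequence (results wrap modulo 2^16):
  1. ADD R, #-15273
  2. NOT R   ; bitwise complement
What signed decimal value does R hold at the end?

-18905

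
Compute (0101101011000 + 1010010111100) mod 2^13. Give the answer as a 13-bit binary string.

0000000010100

  0101101011000
+ 1010010111100
= 0000000010100  (discard carry-out 1)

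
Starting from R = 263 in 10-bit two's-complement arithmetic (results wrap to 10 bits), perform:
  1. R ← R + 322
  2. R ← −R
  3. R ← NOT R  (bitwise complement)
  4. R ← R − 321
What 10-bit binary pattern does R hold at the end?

0100000111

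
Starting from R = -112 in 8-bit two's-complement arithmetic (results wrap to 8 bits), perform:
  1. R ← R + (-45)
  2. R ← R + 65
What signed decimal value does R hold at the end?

Start: R = -112 = 10010000.
R = -112 + (-45) = -157; wraps to 99 = 01100011
R = 99 + 65 = 164; wraps to -92 = 10100100

-92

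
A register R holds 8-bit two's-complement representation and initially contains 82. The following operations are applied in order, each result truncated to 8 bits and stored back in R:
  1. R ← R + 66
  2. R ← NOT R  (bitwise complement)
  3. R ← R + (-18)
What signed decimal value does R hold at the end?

89

Start: R = 82 = 01010010.
R = 82 + 66 = 148; wraps to -108 = 10010100
R = NOT 10010100 = 01101011 = 107
R = 107 + (-18) = 89 = 01011001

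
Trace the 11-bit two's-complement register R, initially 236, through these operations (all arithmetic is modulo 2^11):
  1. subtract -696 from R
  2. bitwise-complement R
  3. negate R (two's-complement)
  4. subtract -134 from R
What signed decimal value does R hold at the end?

Start: R = 236 = 00011101100.
R = 236 − (-696) = 932 = 01110100100
R = NOT 01110100100 = 10001011011 = -933
R = −(-933) = 933 = 01110100101
R = 933 − (-134) = 1067; wraps to -981 = 10000101011

-981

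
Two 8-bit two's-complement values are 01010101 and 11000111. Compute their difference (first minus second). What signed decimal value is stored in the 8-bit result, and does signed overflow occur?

01010101 = 85 (signed)
11000111 = -57 (signed)
Subtract via negate-and-add: invert 11000111 + 1 = 00111001 (i.e. 57).
  01010101
+ 00111001
= 10001110
Result 10001110: MSB = 1 → 142 − 256 = -114.
Both addends (after negating the subtrahend) are non-negative but the stored result is negative: signed overflow. The true value 85 − (-57) = 142 lies outside [-128, 127].

-114; overflow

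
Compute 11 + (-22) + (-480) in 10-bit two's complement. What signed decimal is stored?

-491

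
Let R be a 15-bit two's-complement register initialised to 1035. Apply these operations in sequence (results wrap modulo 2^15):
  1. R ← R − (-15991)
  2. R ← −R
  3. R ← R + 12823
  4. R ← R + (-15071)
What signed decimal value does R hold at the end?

Start: R = 1035 = 000010000001011.
R = 1035 − (-15991) = 17026; wraps to -15742 = 100001010000010
R = −(-15742) = 15742 = 011110101111110
R = 15742 + 12823 = 28565; wraps to -4203 = 110111110010101
R = -4203 + (-15071) = -19274; wraps to 13494 = 011010010110110

13494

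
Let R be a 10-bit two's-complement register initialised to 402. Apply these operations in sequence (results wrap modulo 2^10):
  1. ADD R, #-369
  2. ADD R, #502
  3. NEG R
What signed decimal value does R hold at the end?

Start: R = 402 = 0110010010.
R = 402 + (-369) = 33 = 0000100001
R = 33 + 502 = 535; wraps to -489 = 1000010111
R = −(-489) = 489 = 0111101001

489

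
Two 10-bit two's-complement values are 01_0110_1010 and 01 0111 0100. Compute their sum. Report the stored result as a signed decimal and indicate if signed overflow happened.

-290; overflow

01_0110_1010 → 0101101010 = 362 (signed)
01 0111 0100 → 0101110100 = 372 (signed)
  0101101010
+ 0101110100
= 1011011110
Result 1011011110: MSB = 1 → 734 − 1024 = -290.
Both addends are non-negative but the stored result is negative: signed overflow. The true value 362 + 372 = 734 lies outside [-512, 511].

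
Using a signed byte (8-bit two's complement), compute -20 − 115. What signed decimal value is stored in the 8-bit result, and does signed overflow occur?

-20 → 11101100
115 → 01110011
Subtract via negate-and-add: invert 01110011 + 1 = 10001101 (i.e. -115).
  11101100
+ 10001101
= 01111001  (discard carry-out 1)
Result 01111001: MSB = 0 → value 121.
Both addends (after negating the subtrahend) are negative but the stored result is non-negative: signed overflow. The true value -20 − 115 = -135 lies outside [-128, 127].

121; overflow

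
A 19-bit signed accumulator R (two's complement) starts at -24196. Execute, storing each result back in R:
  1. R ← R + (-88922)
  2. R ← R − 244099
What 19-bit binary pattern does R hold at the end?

Start: R = -24196 = 1111010000101111100.
R = -24196 + (-88922) = -113118 = 1100100011000100010
R = -113118 − 244099 = -357217; wraps to 167071 = 0101000110010011111

0101000110010011111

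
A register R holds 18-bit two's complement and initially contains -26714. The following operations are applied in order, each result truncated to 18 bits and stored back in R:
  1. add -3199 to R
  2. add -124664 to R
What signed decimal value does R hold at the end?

Start: R = -26714 = 111001011110100110.
R = -26714 + (-3199) = -29913 = 111000101100100111
R = -29913 + (-124664) = -154577; wraps to 107567 = 011010010000101111

107567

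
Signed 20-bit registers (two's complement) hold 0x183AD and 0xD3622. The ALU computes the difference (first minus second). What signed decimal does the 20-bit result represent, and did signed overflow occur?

281995; no overflow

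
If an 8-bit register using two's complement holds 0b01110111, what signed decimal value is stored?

MSB is 0, so the value is non-negative: 01110111 = 119.

119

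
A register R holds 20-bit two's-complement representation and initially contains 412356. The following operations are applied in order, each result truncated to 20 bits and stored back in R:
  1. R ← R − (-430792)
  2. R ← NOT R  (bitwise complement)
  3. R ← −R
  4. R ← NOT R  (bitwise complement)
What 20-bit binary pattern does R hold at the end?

Start: R = 412356 = 01100100101011000100.
R = 412356 − (-430792) = 843148; wraps to -205428 = 11001101110110001100
R = NOT 11001101110110001100 = 00110010001001110011 = 205427
R = −(205427) = -205427 = 11001101110110001101
R = NOT 11001101110110001101 = 00110010001001110010 = 205426

00110010001001110010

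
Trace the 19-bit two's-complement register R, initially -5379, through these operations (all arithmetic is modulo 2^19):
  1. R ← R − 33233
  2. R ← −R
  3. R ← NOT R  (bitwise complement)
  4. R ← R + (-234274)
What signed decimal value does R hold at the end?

251401

Start: R = -5379 = 1111110101011111101.
R = -5379 − 33233 = -38612 = 1110110100100101100
R = −(-38612) = 38612 = 0001001011011010100
R = NOT 0001001011011010100 = 1110110100100101011 = -38613
R = -38613 + (-234274) = -272887; wraps to 251401 = 0111101011000001001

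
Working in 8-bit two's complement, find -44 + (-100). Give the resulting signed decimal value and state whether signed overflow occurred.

-44 → 11010100
-100 → 10011100
  11010100
+ 10011100
= 01110000  (discard carry-out 1)
Result 01110000: MSB = 0 → value 112.
Both addends are negative but the stored result is non-negative: signed overflow. The true value -44 + (-100) = -144 lies outside [-128, 127].

112; overflow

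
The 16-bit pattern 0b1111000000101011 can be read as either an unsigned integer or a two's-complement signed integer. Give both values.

unsigned = 61483, signed = -4053

Unsigned: 1111000000101011 = 61483.
Signed: MSB=1 → 61483 − 65536 = -4053.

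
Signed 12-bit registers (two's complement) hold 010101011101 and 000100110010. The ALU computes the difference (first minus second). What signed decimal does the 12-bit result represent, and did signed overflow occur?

1067; no overflow

010101011101 = 1373 (signed)
000100110010 = 306 (signed)
Subtract via negate-and-add: invert 000100110010 + 1 = 111011001110 (i.e. -306).
  010101011101
+ 111011001110
= 010000101011  (discard carry-out 1)
Result 010000101011: MSB = 0 → value 1067.
Addends (after negating the subtrahend) have opposite signs, so signed overflow cannot occur.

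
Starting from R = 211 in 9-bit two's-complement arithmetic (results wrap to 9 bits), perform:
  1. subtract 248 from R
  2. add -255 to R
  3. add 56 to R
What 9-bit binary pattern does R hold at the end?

Start: R = 211 = 011010011.
R = 211 − 248 = -37 = 111011011
R = -37 + (-255) = -292; wraps to 220 = 011011100
R = 220 + 56 = 276; wraps to -236 = 100010100

100010100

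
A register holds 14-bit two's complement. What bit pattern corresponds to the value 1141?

00010001110101

1141 is non-negative, so write it directly in 14 bits: 00010001110101.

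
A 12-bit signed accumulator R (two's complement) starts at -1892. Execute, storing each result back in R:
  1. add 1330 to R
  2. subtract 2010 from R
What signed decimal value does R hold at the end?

1524

Start: R = -1892 = 100010011100.
R = -1892 + 1330 = -562 = 110111001110
R = -562 − 2010 = -2572; wraps to 1524 = 010111110100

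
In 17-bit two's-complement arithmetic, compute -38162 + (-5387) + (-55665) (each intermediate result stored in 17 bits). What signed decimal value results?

31858

-38162 + (-5387) = -43549 (10101010111100011)
-43549 + (-55665) = -99214 → wraps to 31858 (00111110001110010)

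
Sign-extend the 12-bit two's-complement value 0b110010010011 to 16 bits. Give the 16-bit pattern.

MSB of 110010010011 is 1; replicate it into the new high bits.
1111|110010010011 → 1111110010010011 (still -877).

1111110010010011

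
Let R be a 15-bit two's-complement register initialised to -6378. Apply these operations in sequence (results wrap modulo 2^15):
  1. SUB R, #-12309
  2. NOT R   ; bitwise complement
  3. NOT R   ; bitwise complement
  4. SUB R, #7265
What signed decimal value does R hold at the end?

-1334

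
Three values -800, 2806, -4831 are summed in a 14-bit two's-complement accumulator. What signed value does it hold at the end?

-2825

-800 + 2806 = 2006 (00011111010110)
2006 + (-4831) = -2825 (11010011110111)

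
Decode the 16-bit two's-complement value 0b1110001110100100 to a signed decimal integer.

MSB is 1, so the value is negative.
Unsigned reading: 58276. Subtract 2^16 = 65536: 58276 − 65536 = -7260.

-7260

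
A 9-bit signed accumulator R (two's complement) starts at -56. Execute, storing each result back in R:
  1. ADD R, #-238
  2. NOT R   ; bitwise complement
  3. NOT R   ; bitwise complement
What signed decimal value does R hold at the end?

Start: R = -56 = 111001000.
R = -56 + (-238) = -294; wraps to 218 = 011011010
R = NOT 011011010 = 100100101 = -219
R = NOT 100100101 = 011011010 = 218

218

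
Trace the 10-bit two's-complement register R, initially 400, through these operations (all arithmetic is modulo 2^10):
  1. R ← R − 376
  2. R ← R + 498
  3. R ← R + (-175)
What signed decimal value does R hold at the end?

347

Start: R = 400 = 0110010000.
R = 400 − 376 = 24 = 0000011000
R = 24 + 498 = 522; wraps to -502 = 1000001010
R = -502 + (-175) = -677; wraps to 347 = 0101011011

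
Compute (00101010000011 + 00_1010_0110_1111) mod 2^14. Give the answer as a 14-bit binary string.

01010011110010

  00101010000011
+ 00101001101111
= 01010011110010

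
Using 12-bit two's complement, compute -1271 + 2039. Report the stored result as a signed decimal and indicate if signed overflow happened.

768; no overflow

-1271 → 101100001001
2039 → 011111110111
  101100001001
+ 011111110111
= 001100000000  (discard carry-out 1)
Result 001100000000: MSB = 0 → value 768.
Addends have opposite signs, so signed overflow cannot occur.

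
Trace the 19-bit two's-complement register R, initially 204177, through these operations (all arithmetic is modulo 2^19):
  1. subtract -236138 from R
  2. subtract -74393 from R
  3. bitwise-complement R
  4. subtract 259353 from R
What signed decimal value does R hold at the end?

-249774

Start: R = 204177 = 0110001110110010001.
R = 204177 − (-236138) = 440315; wraps to -83973 = 1101011011111111011
R = -83973 − (-74393) = -9580 = 1111101101010010100
R = NOT 1111101101010010100 = 0000010010101101011 = 9579
R = 9579 − 259353 = -249774 = 1000011000001010010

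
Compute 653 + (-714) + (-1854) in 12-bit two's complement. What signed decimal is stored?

653 + (-714) = -61 (111111000011)
-61 + (-1854) = -1915 (100010000101)

-1915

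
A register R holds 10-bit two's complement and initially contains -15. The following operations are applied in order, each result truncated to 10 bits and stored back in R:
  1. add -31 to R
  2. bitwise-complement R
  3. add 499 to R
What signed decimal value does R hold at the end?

Start: R = -15 = 1111110001.
R = -15 + (-31) = -46 = 1111010010
R = NOT 1111010010 = 0000101101 = 45
R = 45 + 499 = 544; wraps to -480 = 1000100000

-480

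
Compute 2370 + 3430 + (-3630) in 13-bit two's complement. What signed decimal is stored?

2370 + 3430 = 5800 → wraps to -2392 (1011010101000)
-2392 + (-3630) = -6022 → wraps to 2170 (0100001111010)

2170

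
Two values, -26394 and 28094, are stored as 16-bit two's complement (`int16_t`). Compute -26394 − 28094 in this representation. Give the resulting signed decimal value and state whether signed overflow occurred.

11048; overflow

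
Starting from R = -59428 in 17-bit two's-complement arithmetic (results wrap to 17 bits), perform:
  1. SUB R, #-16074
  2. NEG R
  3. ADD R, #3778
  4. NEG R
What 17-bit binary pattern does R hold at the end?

10100011111100100

Start: R = -59428 = 10001011111011100.
R = -59428 − (-16074) = -43354 = 10101011010100110
R = −(-43354) = 43354 = 01010100101011010
R = 43354 + 3778 = 47132 = 01011100000011100
R = −(47132) = -47132 = 10100011111100100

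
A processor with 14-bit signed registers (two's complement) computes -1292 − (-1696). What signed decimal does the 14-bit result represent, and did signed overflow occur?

404; no overflow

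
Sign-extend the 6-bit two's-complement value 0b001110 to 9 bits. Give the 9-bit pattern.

MSB of 001110 is 0; replicate it into the new high bits.
000|001110 → 000001110 (still 14).

000001110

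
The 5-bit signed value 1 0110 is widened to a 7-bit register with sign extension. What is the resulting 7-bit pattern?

1110110

MSB of 10110 is 1; replicate it into the new high bits.
11|10110 → 1110110 (still -10).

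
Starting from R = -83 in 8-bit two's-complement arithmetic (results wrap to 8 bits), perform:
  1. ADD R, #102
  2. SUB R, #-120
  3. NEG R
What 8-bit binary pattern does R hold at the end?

Start: R = -83 = 10101101.
R = -83 + 102 = 19 = 00010011
R = 19 − (-120) = 139; wraps to -117 = 10001011
R = −(-117) = 117 = 01110101

01110101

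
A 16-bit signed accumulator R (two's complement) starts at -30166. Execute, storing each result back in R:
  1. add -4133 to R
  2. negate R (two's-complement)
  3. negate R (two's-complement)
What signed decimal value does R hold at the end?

31237

Start: R = -30166 = 1000101000101010.
R = -30166 + (-4133) = -34299; wraps to 31237 = 0111101000000101
R = −(31237) = -31237 = 1000010111111011
R = −(-31237) = 31237 = 0111101000000101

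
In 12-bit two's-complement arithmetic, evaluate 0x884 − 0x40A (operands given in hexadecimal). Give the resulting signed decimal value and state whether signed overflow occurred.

0x884 = 100010000100 = -1916 (signed)
0x40A = 010000001010 = 1034 (signed)
Subtract via negate-and-add: invert 010000001010 + 1 = 101111110110 (i.e. -1034).
  100010000100
+ 101111110110
= 010001111010  (discard carry-out 1)
Result 010001111010: MSB = 0 → value 1146.
Both addends (after negating the subtrahend) are negative but the stored result is non-negative: signed overflow. The true value -1916 − 1034 = -2950 lies outside [-2048, 2047].

1146; overflow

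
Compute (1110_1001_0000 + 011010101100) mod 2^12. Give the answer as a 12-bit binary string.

010100111100

  111010010000
+ 011010101100
= 010100111100  (discard carry-out 1)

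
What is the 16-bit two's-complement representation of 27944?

27944 is non-negative, so write it directly in 16 bits: 0110110100101000.

0110110100101000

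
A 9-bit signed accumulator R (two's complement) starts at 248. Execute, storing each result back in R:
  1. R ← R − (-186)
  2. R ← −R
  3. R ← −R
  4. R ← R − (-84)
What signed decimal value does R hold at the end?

6

Start: R = 248 = 011111000.
R = 248 − (-186) = 434; wraps to -78 = 110110010
R = −(-78) = 78 = 001001110
R = −(78) = -78 = 110110010
R = -78 − (-84) = 6 = 000000110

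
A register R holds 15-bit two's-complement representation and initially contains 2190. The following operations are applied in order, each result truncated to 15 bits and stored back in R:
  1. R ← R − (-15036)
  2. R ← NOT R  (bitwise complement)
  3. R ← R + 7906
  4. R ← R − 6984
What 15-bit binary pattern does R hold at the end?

Start: R = 2190 = 000100010001110.
R = 2190 − (-15036) = 17226; wraps to -15542 = 100001101001010
R = NOT 100001101001010 = 011110010110101 = 15541
R = 15541 + 7906 = 23447; wraps to -9321 = 101101110010111
R = -9321 − 6984 = -16305 = 100000001001111

100000001001111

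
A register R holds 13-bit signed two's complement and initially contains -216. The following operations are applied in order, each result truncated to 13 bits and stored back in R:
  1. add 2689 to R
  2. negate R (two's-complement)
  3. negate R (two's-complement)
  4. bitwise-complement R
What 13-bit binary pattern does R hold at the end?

Start: R = -216 = 1111100101000.
R = -216 + 2689 = 2473 = 0100110101001
R = −(2473) = -2473 = 1011001010111
R = −(-2473) = 2473 = 0100110101001
R = NOT 0100110101001 = 1011001010110 = -2474

1011001010110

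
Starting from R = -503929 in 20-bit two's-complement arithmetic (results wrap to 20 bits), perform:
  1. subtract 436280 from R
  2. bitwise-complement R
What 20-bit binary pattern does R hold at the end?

Start: R = -503929 = 10000100111110000111.
R = -503929 − 436280 = -940209; wraps to 108367 = 00011010011101001111
R = NOT 00011010011101001111 = 11100101100010110000 = -108368

11100101100010110000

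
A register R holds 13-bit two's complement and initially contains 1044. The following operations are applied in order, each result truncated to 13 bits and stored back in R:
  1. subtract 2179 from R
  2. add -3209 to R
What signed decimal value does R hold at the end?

Start: R = 1044 = 0010000010100.
R = 1044 − 2179 = -1135 = 1101110010001
R = -1135 + (-3209) = -4344; wraps to 3848 = 0111100001000

3848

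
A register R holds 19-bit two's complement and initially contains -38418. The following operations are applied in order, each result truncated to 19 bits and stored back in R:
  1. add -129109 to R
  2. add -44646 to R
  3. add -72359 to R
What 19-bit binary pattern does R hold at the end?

0111010100010001100

Start: R = -38418 = 1110110100111101110.
R = -38418 + (-129109) = -167527 = 1010111000110011001
R = -167527 + (-44646) = -212173 = 1001100001100110011
R = -212173 + (-72359) = -284532; wraps to 239756 = 0111010100010001100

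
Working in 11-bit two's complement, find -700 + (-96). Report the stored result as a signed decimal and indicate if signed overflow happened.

-796; no overflow

-700 → 10101000100
-96 → 11110100000
  10101000100
+ 11110100000
= 10011100100  (discard carry-out 1)
Result 10011100100: MSB = 1 → 1252 − 2048 = -796.
Both addends are negative and so is the stored result: no signed overflow.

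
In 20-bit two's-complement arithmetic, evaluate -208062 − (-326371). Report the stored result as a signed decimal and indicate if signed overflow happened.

-208062 → 11001101001101000010
-326371 → 10110000010100011101
Subtract via negate-and-add: invert 10110000010100011101 + 1 = 01001111101011100011 (i.e. 326371).
  11001101001101000010
+ 01001111101011100011
= 00011100111000100101  (discard carry-out 1)
Result 00011100111000100101: MSB = 0 → value 118309.
Addends (after negating the subtrahend) have opposite signs, so signed overflow cannot occur.

118309; no overflow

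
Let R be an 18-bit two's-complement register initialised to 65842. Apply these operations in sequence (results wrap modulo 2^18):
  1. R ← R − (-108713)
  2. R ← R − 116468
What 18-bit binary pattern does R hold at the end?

Start: R = 65842 = 010000000100110010.
R = 65842 − (-108713) = 174555; wraps to -87589 = 101010100111011011
R = -87589 − 116468 = -204057; wraps to 58087 = 001110001011100111

001110001011100111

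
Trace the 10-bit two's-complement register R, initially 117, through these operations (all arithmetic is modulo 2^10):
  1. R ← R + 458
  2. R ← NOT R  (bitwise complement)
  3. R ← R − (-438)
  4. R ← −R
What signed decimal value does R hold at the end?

138

Start: R = 117 = 0001110101.
R = 117 + 458 = 575; wraps to -449 = 1000111111
R = NOT 1000111111 = 0111000000 = 448
R = 448 − (-438) = 886; wraps to -138 = 1101110110
R = −(-138) = 138 = 0010001010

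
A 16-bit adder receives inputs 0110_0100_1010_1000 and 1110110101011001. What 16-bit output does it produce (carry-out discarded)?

  0110010010101000
+ 1110110101011001
= 0101001000000001  (discard carry-out 1)

0101001000000001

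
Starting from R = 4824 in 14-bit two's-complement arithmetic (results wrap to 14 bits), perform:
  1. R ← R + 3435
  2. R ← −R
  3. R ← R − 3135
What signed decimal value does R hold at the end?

Start: R = 4824 = 01001011011000.
R = 4824 + 3435 = 8259; wraps to -8125 = 10000001000011
R = −(-8125) = 8125 = 01111110111101
R = 8125 − 3135 = 4990 = 01001101111110

4990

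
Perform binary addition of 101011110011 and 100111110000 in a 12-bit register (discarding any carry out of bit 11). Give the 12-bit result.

010011100011

  101011110011
+ 100111110000
= 010011100011  (discard carry-out 1)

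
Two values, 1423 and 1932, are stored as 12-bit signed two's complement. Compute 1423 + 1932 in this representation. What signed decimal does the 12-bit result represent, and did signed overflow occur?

1423 → 010110001111
1932 → 011110001100
  010110001111
+ 011110001100
= 110100011011
Result 110100011011: MSB = 1 → 3355 − 4096 = -741.
Both addends are non-negative but the stored result is negative: signed overflow. The true value 1423 + 1932 = 3355 lies outside [-2048, 2047].

-741; overflow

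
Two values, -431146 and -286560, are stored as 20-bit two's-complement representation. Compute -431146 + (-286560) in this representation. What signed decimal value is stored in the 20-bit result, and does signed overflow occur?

-431146 → 10010110101111010110
-286560 → 10111010000010100000
  10010110101111010110
+ 10111010000010100000
= 01010000110001110110  (discard carry-out 1)
Result 01010000110001110110: MSB = 0 → value 330870.
Both addends are negative but the stored result is non-negative: signed overflow. The true value -431146 + (-286560) = -717706 lies outside [-524288, 524287].

330870; overflow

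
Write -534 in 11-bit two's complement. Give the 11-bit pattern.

10111101010

|-534| = 534 = 01000010110 in 11 bits.
Invert the bits: 10111101001. Add 1: 10111101010.
Check: 10111101010 reads as 1514 − 2048 = -534.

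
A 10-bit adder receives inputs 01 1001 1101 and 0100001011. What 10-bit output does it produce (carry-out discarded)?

1010101000

  0110011101
+ 0100001011
= 1010101000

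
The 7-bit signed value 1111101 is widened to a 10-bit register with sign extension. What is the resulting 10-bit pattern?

1111111101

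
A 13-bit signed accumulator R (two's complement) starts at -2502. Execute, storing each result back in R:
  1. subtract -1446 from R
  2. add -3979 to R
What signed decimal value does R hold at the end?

3157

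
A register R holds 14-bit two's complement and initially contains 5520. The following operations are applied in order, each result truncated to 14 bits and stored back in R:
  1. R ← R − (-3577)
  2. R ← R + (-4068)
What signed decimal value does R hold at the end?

Start: R = 5520 = 01010110010000.
R = 5520 − (-3577) = 9097; wraps to -7287 = 10001110001001
R = -7287 + (-4068) = -11355; wraps to 5029 = 01001110100101

5029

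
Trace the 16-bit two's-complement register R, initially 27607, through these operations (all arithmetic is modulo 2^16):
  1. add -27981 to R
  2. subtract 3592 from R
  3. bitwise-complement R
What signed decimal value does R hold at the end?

3965

Start: R = 27607 = 0110101111010111.
R = 27607 + (-27981) = -374 = 1111111010001010
R = -374 − 3592 = -3966 = 1111000010000010
R = NOT 1111000010000010 = 0000111101111101 = 3965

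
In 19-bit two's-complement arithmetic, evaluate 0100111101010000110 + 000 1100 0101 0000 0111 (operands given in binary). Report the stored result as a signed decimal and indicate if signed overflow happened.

212877; no overflow

0100111101010000110 = 162438 (signed)
000 1100 0101 0000 0111 → 0001100010100000111 = 50439 (signed)
  0100111101010000110
+ 0001100010100000111
= 0110011111110001101
Result 0110011111110001101: MSB = 0 → value 212877.
Both addends are non-negative and so is the stored result: no signed overflow.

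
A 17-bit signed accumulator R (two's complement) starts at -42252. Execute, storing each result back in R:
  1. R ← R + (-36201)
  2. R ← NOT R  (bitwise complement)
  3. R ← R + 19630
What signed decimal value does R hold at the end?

Start: R = -42252 = 10101101011110100.
R = -42252 + (-36201) = -78453; wraps to 52619 = 01100110110001011
R = NOT 01100110110001011 = 10011001001110100 = -52620
R = -52620 + 19630 = -32990 = 10111111100100010

-32990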